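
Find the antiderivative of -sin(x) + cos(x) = sin(x) + cos(x) + C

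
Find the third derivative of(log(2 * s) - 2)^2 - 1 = (4*log(s) - 14 + 4*log(2))/s^3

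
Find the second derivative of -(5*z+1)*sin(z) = 5*z*sin(z) + sin(z) - 10*cos(z)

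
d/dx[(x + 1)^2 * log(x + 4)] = (2*x^2*log(x + 4) + x^2 + 10*x*log(x + 4) + 2*x + 8*log(x + 4) + 1)/(x + 4)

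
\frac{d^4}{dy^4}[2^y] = 2^y*log(2)^4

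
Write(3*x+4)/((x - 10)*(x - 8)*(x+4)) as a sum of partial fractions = -1/(21*(x + 4)) - 7/(6*(x - 8)) + 17/(14*(x - 10))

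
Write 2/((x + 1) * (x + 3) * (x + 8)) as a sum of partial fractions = 2/(35*(x + 8)) - 1/(5*(x + 3)) + 1/(7*(x + 1))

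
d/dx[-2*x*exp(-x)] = (2*x - 2)*exp(-x)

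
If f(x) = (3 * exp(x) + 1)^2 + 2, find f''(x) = 36*exp(2*x) + 6*exp(x)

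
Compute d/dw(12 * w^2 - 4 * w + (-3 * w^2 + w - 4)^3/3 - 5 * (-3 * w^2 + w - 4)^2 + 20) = -54*w^5 + 45*w^4 - 336*w^3 + 163*w^2 - 330*w + 52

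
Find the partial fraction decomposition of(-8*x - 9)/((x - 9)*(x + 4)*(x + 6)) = 13/(10*(x + 6)) - 23/(26*(x + 4)) - 27/(65*(x - 9))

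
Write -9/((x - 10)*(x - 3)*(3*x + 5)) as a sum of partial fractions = -81/(490*(3*x + 5)) + 9/(98*(x - 3)) - 9/(245*(x - 10))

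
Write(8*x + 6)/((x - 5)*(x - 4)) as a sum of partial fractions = -38/(x - 4) + 46/(x - 5)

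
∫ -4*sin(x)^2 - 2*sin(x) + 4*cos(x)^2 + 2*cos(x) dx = 2*sin(2*x) + 2*sqrt(2)*sin(x + pi/4) + C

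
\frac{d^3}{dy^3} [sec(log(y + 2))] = (25*sin(log(y + 2)) + sin(3*log(y + 2)) - 15*cos(log(y + 2)) + 3*cos(3*log(y + 2)))/((cos(2*log(y + 2)) + 1)^2*(y^3 + 6*y^2 + 12*y + 8))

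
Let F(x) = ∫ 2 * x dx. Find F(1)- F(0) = 1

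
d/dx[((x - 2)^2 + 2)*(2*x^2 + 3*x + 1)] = 8*x^3 - 15*x^2 + 2*x + 14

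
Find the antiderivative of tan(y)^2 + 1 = tan(y) + C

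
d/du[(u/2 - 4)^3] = 3*u^2/8 - 6*u + 24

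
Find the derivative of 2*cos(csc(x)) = 2*sin(csc(x))*cot(x)*csc(x)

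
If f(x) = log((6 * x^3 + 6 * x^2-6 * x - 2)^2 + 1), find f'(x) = (216*x^5 + 360*x^4 - 144*x^3 - 288*x^2 + 24*x + 24)/(36*x^6 + 72*x^5 - 36*x^4 - 96*x^3 + 12*x^2 + 24*x + 5)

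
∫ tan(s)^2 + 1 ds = tan(s) + C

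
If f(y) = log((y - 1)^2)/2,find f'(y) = 1/(y - 1)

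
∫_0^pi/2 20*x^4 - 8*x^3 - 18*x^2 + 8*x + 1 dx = 1 + (-pi + 1 + pi^3/4)*(-pi/2 - 1 + pi^2/2)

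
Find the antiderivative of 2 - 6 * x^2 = -2*x^3 + 2*x + C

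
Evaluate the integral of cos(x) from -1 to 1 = 2*sin(1)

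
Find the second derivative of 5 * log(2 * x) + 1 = -5/x^2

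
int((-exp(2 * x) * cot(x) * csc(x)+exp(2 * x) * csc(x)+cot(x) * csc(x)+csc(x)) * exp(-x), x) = 2*sinh(x)*csc(x) + C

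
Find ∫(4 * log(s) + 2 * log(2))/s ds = 2*log(s)*log(2*s) + C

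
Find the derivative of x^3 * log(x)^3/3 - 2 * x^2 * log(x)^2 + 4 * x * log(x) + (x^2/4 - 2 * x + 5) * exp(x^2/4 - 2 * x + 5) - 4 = x^3*exp(x^2/4 - 2*x + 5)/8 - 3*x^2*exp(x^2/4 - 2*x + 5)/2 + x^2*log(x)^3 + x^2*log(x)^2 + 7*x*exp(x^2/4 - 2*x + 5) - 4*x*log(x)^2 - 4*x*log(x) - 12*exp(x^2/4 - 2*x + 5) + 4*log(x) + 4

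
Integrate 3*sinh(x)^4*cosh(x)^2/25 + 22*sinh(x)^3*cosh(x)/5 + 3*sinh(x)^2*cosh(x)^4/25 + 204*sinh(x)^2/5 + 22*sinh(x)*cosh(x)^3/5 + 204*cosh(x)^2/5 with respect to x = (sinh(2*x)^2 + 110*sinh(2*x) + 4080)*sinh(2*x)/200 + C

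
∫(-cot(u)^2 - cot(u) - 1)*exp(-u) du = exp(-u)*cot(u) + C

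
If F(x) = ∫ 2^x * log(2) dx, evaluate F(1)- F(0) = 1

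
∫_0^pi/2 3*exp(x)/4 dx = -3/4 + 3*exp(pi/2)/4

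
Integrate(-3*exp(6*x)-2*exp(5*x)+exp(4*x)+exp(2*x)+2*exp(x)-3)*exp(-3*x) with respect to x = 2*sinh(x) - 2*sinh(3*x) - 2*cosh(2*x) + C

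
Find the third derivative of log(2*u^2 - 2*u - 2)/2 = (2*u^3 - 3*u^2 + 9*u - 4)/(u^6 - 3*u^5 + 5*u^3 - 3*u - 1)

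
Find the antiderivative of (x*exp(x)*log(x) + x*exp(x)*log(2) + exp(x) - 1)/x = (exp(x) - 1)*log(2*x) + C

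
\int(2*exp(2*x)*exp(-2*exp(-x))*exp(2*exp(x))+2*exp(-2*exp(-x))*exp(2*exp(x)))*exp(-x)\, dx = exp(4*sinh(x)) + C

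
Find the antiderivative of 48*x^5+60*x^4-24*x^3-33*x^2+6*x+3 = 8*x^6 + 12*x^5 - 6*x^4 - 11*x^3 + 3*x^2 + 3*x + C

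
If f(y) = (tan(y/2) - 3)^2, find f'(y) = (sin(y/2)/cos(y/2) - 3)/cos(y/2)^2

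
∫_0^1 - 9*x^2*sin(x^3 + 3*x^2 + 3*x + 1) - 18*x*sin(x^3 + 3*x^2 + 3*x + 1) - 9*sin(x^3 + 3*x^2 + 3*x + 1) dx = -3*cos(1) + 3*cos(8)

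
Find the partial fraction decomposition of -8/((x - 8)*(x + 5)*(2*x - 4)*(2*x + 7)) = -32/(759*(2*x + 7)) + 4/(273*(x + 5)) + 2/(231*(x - 2)) - 2/(897*(x - 8))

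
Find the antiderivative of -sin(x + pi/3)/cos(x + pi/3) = log(cos(x + pi/3)) + C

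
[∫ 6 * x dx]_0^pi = 3*pi^2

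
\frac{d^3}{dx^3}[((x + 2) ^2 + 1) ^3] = 120*x^3 + 720*x^2 + 1512*x + 1104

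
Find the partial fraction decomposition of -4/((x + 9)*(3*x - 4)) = -12/(31*(3*x - 4)) + 4/(31*(x + 9))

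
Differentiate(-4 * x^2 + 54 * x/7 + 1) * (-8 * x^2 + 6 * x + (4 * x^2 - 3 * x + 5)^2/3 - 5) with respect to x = -128*x^5 + 2560*x^4/7 - 2512*x^3/7 + 1518*x^2/7 - 502*x/7 + 152/7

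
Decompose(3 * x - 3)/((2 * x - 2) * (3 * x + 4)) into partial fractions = 3/(2*(3*x + 4))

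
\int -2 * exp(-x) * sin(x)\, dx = sqrt(2)*exp(-x)*sin(x + pi/4) + C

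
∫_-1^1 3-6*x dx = 6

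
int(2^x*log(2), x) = 2^x + C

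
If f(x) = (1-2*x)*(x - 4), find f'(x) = 9 - 4*x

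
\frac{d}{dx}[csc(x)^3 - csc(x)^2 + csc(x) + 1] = (-1 + 2/sin(x) - 3/sin(x)^2)*cos(x)/sin(x)^2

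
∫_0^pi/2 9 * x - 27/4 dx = -27*pi/8 + 9*pi^2/8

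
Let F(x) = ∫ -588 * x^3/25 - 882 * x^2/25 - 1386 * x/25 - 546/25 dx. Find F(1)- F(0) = -336/5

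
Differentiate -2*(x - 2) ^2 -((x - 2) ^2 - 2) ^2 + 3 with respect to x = -4*x^3 + 24*x^2 - 44*x + 24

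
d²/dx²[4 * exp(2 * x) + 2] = 16*exp(2*x)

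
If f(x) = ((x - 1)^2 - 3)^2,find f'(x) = 4*x^3 - 12*x^2 + 8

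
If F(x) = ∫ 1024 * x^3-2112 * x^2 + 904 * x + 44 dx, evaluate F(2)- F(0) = 360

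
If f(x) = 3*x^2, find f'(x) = 6*x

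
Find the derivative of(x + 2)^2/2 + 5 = x + 2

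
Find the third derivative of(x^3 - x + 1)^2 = 120*x^3 - 48*x + 12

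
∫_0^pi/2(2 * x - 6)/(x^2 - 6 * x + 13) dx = -log(13) + log((-3 + pi/2)^2 + 4)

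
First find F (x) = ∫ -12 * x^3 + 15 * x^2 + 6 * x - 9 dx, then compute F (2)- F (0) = -14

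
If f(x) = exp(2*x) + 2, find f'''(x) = 8*exp(2*x)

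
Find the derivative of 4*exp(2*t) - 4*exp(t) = 8*exp(2*t) - 4*exp(t)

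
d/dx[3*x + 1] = 3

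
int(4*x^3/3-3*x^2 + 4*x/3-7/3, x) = x^4/3 - x^3 + 2*x^2/3 - 7*x/3 + C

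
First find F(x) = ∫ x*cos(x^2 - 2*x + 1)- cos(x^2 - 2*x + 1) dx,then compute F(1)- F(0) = -sin(1)/2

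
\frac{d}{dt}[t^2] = 2*t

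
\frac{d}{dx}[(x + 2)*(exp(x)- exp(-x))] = (x*exp(2*x) + x + 3*exp(2*x) + 1)*exp(-x)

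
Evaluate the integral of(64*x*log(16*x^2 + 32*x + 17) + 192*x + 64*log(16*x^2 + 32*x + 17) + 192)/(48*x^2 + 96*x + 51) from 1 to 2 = -2*log(65) - log(65)^2/3 + log(145)^2/3 + 2*log(145)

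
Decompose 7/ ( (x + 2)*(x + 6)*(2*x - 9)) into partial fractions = 4/(39*(2*x - 9)) + 1/(12*(x + 6)) - 7/(52*(x + 2))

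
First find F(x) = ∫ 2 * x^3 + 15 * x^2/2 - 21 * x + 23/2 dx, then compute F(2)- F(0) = 9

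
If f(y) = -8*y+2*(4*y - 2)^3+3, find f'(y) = 384*y^2 - 384*y + 88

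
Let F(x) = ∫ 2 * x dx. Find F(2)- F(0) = 4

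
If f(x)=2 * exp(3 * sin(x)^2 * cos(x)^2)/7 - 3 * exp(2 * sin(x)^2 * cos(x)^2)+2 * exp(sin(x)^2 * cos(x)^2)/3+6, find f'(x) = (-3*exp(-(1 - cos(2*x))^2/2)*exp(2*cos(2*x) - 2) + exp(-(1 - cos(2*x))^2/4)*exp(5*cos(2*x)/2 - 5/2)/3 + 3*exp(-3*(1 - cos(2*x))^2/4)*exp(3*cos(2*x)/2 - 3/2)/7)*exp(3 - 3*cos(2*x))*sin(4*x)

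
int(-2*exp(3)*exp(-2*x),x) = exp(3 - 2*x) + C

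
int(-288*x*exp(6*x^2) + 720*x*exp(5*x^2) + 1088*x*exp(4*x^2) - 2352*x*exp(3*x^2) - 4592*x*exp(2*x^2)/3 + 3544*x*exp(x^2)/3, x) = 4*(-18*exp(5*x^2) + 54*exp(4*x^2) + 102*exp(3*x^2) - 294*exp(2*x^2) - 287*exp(x^2) + 443)*exp(x^2)/3 + C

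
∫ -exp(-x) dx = exp(-x) + C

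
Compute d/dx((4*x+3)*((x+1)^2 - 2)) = 12*x^2 + 22*x + 2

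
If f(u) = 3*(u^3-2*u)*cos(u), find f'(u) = -3*u^3*sin(u) + 9*u^2*cos(u) + 6*u*sin(u) - 6*cos(u)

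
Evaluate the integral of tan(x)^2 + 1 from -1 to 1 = 2*tan(1)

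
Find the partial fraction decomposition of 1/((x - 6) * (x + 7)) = -1/(13*(x + 7)) + 1/(13*(x - 6))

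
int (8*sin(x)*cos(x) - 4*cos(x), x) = (2*sin(x) - 1)^2 + C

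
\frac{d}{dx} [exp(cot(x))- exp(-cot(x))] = -(exp(2/tan(x)) + 1)*exp(-cot(x))/sin(x)^2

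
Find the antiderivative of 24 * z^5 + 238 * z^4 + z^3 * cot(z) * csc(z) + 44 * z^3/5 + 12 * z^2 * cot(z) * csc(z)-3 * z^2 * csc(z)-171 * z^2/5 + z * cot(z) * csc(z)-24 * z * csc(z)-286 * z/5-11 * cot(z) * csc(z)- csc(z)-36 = (-z^3 - 12*z^2 - z + 11)*(-20*z^3 + 2*z^2 - 15*z + 5*csc(z) + 15)/5 + C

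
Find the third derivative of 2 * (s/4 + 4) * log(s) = (32 - s)/(2*s^3)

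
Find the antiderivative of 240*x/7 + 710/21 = 120*x^2/7 + 710*x/21 + C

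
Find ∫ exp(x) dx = exp(x) + C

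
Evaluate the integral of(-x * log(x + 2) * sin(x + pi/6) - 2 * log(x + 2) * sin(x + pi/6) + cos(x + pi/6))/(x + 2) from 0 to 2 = (2*cos(pi/6 + 2) - sqrt(3)/2)*log(2)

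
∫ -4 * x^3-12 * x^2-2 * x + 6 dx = -x^4 - 4*x^3 - x^2 + 6*x + C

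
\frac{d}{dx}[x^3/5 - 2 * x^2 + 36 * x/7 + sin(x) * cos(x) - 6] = 3*x^2/5 - 4*x + cos(2*x) + 36/7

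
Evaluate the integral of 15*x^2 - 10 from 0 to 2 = 20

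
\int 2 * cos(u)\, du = 2*sin(u) + C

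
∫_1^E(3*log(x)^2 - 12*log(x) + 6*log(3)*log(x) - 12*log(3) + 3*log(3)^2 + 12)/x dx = (-1 + log(3))^3 - (-2 + log(3))^3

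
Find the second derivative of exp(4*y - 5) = 16*exp(4*y - 5)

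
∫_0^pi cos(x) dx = 0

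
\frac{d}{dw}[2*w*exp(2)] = 2*exp(2)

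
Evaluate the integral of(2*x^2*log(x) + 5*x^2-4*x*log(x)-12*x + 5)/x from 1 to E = -1 + 3*(-2 + E)^2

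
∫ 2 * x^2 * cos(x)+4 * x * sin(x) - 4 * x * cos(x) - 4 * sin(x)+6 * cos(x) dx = (2*(x - 1)^2 + 4)*sin(x) + C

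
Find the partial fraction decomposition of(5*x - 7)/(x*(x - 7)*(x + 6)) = -37/(78*(x + 6)) + 4/(13*(x - 7)) + 1/(6*x)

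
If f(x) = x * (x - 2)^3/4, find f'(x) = x^3 - 9*x^2/2 + 6*x - 2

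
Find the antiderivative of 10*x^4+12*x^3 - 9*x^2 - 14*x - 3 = 2*x^5 + 3*x^4 - 3*x^3 - 7*x^2 - 3*x + C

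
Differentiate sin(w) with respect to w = cos(w)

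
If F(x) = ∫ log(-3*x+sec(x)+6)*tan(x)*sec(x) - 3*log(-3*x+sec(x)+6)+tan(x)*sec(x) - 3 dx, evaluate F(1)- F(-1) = -(sec(1) + 9)*log(sec(1) + 9) + (sec(1) + 3)*log(sec(1) + 3)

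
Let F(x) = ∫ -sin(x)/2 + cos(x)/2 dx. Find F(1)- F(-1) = sin(1)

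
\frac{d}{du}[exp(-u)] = -exp(-u)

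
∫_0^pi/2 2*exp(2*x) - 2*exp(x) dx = (-1 + exp(pi/2))^2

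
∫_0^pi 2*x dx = pi^2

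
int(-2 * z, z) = -z^2 + C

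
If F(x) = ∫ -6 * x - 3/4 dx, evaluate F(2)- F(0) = -27/2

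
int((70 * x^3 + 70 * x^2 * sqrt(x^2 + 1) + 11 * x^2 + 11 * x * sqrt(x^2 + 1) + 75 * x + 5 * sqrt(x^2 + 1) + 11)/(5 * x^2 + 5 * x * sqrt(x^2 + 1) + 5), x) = 7*x^2 + 11*x/5 + log(x + sqrt(x^2 + 1)) + C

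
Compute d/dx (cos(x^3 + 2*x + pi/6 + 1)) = -(3*x^2 + 2)*sin(x^3 + 2*x + pi/6 + 1)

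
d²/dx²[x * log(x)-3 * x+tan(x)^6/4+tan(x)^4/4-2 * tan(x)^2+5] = (21*x*tan(x)^8 + 46*x*tan(x)^6 + 7*x*tan(x)^4 - 26*x*tan(x)^2 - 8*x + 2)/(2*x)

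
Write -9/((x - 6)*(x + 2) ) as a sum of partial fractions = 9/(8*(x + 2)) - 9/(8*(x - 6))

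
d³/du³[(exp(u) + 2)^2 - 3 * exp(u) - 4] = 8*exp(2*u) + exp(u)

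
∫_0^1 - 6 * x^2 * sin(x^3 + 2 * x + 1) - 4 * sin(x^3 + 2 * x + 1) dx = 2*cos(4) - 2*cos(1)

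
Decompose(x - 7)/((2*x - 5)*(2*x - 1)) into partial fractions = 13/(8*(2*x - 1)) - 9/(8*(2*x - 5))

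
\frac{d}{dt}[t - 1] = 1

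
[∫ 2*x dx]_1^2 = 3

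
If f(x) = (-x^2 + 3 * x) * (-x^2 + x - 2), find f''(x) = 12*x^2 - 24*x + 10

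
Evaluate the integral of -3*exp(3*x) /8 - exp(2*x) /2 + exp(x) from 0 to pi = -exp(3*pi)/8 - exp(2*pi)/4 - 5/8 + exp(pi)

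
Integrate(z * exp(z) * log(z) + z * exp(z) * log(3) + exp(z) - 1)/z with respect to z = (exp(z) - 1)*log(3*z) + C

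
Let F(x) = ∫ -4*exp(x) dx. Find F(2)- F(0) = 4 - 4*exp(2)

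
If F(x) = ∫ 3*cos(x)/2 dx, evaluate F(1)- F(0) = 3*sin(1)/2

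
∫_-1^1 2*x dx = 0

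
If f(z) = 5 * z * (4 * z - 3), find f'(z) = 40*z - 15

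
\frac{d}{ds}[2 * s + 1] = 2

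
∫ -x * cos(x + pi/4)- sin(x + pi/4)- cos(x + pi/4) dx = (-x - 1)*sin(x + pi/4) + C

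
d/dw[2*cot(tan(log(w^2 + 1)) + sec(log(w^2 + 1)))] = -4*w*(sin(log(w^2 + 1)) + 1)/((w^2 + 1)*sin(tan(log(w^2 + 1)) + 1/cos(log(w^2 + 1)))^2*cos(log(w^2 + 1))^2)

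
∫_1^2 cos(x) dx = -sin(1) + sin(2)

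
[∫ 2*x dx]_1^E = -1 + exp(2)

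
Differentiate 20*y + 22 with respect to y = 20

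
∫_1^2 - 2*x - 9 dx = -12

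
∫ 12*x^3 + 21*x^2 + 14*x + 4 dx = 3*x^4 + 7*x^3 + 7*x^2 + 4*x + C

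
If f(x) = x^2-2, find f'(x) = 2*x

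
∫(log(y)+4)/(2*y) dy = (log(y) + 4)^2/4 + C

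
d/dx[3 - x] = -1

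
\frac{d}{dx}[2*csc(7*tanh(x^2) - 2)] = -28*x*cos(7*tanh(x^2) - 2)/(sin(7*tanh(x^2) - 2)^2*cosh(x^2)^2)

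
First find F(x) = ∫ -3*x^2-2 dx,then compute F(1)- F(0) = -3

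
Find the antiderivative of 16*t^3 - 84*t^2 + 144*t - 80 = 4*t^4 - 28*t^3 + 72*t^2 - 80*t + C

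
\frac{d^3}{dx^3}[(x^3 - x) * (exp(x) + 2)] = x^3*exp(x) + 9*x^2*exp(x) + 17*x*exp(x) + 3*exp(x) + 12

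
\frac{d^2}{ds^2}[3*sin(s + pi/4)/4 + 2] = -3*sin(s + pi/4)/4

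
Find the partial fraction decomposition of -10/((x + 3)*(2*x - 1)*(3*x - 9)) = 8/(21*(2*x - 1)) - 5/(63*(x + 3)) - 1/(9*(x - 3))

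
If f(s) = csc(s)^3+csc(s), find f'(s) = -(1 + 3/sin(s)^2)*cos(s)/sin(s)^2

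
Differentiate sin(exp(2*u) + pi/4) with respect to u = 2*exp(2*u)*cos(exp(2*u) + pi/4)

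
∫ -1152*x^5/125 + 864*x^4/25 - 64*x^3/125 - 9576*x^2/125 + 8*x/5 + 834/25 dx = -192*x^6/125 + 864*x^5/125 - 16*x^4/125 - 3192*x^3/125 + 4*x^2/5 + 834*x/25 + C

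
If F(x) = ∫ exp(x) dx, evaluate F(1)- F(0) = -1 + E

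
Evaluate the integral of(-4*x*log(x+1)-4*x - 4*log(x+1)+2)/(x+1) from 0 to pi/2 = (2 - 2*pi)*log(1 + pi/2)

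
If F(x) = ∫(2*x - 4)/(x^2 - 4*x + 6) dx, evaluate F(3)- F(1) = 0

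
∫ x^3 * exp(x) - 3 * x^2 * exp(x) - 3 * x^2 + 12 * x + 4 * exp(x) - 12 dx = (x - 2)^3*(exp(x) - 1) + C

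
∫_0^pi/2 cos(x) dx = 1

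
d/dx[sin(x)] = cos(x)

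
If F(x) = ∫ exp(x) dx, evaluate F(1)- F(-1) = E - exp(-1)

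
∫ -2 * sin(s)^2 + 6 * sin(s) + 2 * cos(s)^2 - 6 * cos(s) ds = (sqrt(2)*sin(s + pi/4) - 3)^2 + C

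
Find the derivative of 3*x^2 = 6*x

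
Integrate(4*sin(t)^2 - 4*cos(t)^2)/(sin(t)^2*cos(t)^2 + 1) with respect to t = 4*acot(sin(2*t)/2) + C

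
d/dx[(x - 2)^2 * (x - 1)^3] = 5*x^4 - 28*x^3 + 57*x^2 - 50*x + 16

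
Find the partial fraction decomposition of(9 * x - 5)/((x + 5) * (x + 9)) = 43/(2*(x + 9)) - 25/(2*(x + 5))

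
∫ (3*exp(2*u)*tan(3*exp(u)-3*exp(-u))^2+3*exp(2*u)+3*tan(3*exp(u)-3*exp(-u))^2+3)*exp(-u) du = tan(6*sinh(u)) + C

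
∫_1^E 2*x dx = -1 + exp(2)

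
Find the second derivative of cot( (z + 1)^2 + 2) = 2*(4*z^2*cos(z^2 + 2*z + 3)/sin(z^2 + 2*z + 3) + 8*z*cos(z^2 + 2*z + 3)/sin(z^2 + 2*z + 3) - 1 + 4*cos(z^2 + 2*z + 3)/sin(z^2 + 2*z + 3))/sin(z^2 + 2*z + 3)^2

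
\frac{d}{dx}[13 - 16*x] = -16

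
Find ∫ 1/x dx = log(-3*x) + C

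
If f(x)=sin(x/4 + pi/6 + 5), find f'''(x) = -cos(x/4 + pi/6 + 5)/64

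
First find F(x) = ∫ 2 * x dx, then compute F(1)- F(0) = 1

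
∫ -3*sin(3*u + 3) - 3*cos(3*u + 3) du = sqrt(2)*cos(3*u + pi/4 + 3) + C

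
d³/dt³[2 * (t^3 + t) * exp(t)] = 2*t^3*exp(t) + 18*t^2*exp(t) + 38*t*exp(t) + 18*exp(t)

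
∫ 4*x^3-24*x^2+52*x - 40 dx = x^4 - 8*x^3 + 26*x^2 - 40*x + C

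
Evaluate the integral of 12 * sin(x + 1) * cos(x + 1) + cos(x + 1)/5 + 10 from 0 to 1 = 3*cos(2) - sin(1)/5 + sin(2)/5 - 3*cos(4) + 10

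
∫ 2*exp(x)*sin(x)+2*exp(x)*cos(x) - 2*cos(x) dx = (2*exp(x) - 2)*sin(x) + C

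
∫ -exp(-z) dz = exp(-z) + C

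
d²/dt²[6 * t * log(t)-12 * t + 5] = 6/t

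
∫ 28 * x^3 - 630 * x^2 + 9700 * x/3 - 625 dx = 7*x^4 - 210*x^3 + 4850*x^2/3 - 625*x + C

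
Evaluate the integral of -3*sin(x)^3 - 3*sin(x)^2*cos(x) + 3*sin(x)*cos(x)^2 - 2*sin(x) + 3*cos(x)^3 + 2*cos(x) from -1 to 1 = sin(3) + 7*sin(1)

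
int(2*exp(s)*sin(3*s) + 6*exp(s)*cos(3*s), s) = 2*exp(s)*sin(3*s) + C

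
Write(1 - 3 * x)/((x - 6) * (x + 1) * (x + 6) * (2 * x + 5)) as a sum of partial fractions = 4/(21*(2*x + 5)) - 19/(420*(x + 6)) - 4/(105*(x + 1)) - 1/(84*(x - 6))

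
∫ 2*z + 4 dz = z^2 + 4*z + C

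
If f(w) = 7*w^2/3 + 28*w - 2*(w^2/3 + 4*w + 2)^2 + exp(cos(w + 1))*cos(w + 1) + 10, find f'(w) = -8*w^3/9 - 16*w^2 - 194*w/3 - exp(cos(w + 1))*sin(w + 1) - exp(cos(w + 1))*sin(2*w + 2)/2 - 4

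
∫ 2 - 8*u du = -4*u^2 + 2*u + C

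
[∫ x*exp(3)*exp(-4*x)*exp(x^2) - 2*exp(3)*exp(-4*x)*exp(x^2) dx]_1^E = -1/2 + exp(-1 + (-2 + E)^2)/2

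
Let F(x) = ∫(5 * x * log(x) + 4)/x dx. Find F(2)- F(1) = -5 + 14*log(2)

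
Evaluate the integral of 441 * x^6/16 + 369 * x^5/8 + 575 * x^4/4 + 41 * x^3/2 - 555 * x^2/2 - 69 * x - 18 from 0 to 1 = -199/2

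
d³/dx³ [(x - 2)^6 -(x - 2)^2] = 120*x^3 - 720*x^2 + 1440*x - 960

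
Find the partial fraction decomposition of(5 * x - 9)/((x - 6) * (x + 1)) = 2/(x + 1) + 3/(x - 6)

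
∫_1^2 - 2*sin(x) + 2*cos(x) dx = 2*sqrt(2)*(-sin(pi/4 + 1) + sin(pi/4 + 2))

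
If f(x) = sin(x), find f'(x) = cos(x)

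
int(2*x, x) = x^2 + C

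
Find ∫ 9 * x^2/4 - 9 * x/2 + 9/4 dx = 3*x^3/4 - 9*x^2/4 + 9*x/4 + C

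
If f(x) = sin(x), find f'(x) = cos(x)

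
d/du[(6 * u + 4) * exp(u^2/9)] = 4*u^2*exp(u^2/9)/3 + 8*u*exp(u^2/9)/9 + 6*exp(u^2/9)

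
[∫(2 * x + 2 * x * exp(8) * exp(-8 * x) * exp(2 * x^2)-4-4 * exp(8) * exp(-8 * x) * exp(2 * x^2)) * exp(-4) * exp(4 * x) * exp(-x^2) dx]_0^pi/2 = -exp(4) - exp(-(-2 + pi/2)^2) + exp(-4) + exp((-2 + pi/2)^2)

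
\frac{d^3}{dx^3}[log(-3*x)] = 2/x^3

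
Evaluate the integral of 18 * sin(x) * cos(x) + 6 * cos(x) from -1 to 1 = 12*sin(1)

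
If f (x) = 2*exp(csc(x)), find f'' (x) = 2*(-1 + 2/sin(x)^2 + cos(x)^2/sin(x)^3)*exp(1/sin(x))/sin(x)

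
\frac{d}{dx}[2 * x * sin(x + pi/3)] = 2*x*cos(x + pi/3) + 2*sin(x + pi/3)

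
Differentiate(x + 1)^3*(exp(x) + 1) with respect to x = x^3*exp(x) + 6*x^2*exp(x) + 3*x^2 + 9*x*exp(x) + 6*x + 4*exp(x) + 3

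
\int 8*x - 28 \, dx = 4*x^2 - 28*x + C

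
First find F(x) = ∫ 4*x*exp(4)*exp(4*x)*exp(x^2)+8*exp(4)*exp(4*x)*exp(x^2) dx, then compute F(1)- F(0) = -2*exp(4) + 2*exp(9)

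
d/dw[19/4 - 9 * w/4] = -9/4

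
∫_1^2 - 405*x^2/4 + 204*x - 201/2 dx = -123/4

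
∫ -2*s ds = -s^2 + C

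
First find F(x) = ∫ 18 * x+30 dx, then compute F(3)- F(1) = 132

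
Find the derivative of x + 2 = 1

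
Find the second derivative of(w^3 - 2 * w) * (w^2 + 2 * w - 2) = 20*w^3 + 24*w^2 - 24*w - 8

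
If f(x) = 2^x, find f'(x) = 2^x*log(2)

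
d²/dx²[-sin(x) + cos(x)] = sin(x) - cos(x)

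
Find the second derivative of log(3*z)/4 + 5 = -1/(4*z^2)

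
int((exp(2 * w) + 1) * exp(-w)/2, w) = sinh(w) + C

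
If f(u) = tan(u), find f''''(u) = 24*tan(u)^5 + 40*tan(u)^3 + 16*tan(u)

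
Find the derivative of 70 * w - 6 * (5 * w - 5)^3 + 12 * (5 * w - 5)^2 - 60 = -2250*w^2 + 5100*w - 2780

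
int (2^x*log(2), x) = 2^x + C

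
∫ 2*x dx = x^2 + C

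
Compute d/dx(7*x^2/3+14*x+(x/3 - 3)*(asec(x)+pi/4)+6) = (56*x^3*sqrt(1 - 1/x^2) + 4*x^2*sqrt(1 - 1/x^2)*asec(x) + pi*x^2*sqrt(1 - 1/x^2) + 168*x^2*sqrt(1 - 1/x^2) + 4*x - 36)/(12*x^2*sqrt(1 - 1/x^2))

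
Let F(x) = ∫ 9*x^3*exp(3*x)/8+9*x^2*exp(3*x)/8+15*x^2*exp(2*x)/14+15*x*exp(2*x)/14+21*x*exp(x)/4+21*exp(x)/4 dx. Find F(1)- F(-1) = -15*exp(-2)/28 + 3*exp(-3)/8 + 21*exp(-1)/4 + 15*exp(2)/28 + 3*exp(3)/8 + 21*E/4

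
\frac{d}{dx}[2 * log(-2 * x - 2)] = 2/(x + 1)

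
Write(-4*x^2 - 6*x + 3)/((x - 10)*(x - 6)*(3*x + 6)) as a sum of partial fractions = -1/(288*(x + 2)) + 59/(32*(x - 6)) - 457/(144*(x - 10))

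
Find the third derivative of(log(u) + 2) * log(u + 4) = (2*u^3*log(u) + 2*u^3*log(u + 4) - 2*u^3 + 24*u^2*log(u + 4) - 36*u^2 + 96*u*log(u + 4) - 48*u + 128*log(u + 4))/(u^6 + 12*u^5 + 48*u^4 + 64*u^3)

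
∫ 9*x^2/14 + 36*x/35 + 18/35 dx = 3*x^3/14 + 18*x^2/35 + 18*x/35 + C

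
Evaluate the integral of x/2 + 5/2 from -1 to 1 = 5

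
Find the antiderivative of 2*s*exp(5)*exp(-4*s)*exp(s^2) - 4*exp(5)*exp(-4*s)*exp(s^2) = exp((s - 2)^2 + 1) + C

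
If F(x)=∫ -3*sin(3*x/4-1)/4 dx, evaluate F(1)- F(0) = -cos(1) + cos(1/4)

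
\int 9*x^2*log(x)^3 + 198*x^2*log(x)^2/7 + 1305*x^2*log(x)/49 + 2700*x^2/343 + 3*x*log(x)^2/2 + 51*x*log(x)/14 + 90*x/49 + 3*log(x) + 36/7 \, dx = 3*x*(4*x^2*(7*log(x) + 5)^3 + 7*x*(7*log(x) + 5)^2 + 1372*log(x) + 980)/1372 + C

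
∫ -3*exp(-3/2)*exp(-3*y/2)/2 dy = exp(-3*y/2 - 3/2) + C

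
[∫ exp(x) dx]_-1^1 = E - exp(-1)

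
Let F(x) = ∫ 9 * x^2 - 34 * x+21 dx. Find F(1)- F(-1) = 48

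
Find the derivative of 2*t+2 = 2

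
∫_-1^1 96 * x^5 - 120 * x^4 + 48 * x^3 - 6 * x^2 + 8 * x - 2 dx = -56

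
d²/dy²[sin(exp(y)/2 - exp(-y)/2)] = (-exp(4*y)*sin(exp(y)/2 - exp(-y)/2) + 2*exp(3*y)*cos(exp(y)/2 - exp(-y)/2) - 2*exp(2*y)*sin(exp(y)/2 - exp(-y)/2) - 2*exp(y)*cos(exp(y)/2 - exp(-y)/2) - sin(exp(y)/2 - exp(-y)/2))*exp(-2*y)/4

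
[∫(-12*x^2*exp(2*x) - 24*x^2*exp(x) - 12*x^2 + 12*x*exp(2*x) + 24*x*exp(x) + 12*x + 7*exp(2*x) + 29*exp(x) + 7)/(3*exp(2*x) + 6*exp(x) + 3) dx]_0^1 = 1/2 + 5*E/(1 + E)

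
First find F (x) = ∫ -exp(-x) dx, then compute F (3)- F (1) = -exp(-1) + exp(-3)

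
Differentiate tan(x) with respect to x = cos(x)^(-2)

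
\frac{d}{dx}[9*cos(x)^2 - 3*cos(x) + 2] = 3*sin(x) - 9*sin(2*x)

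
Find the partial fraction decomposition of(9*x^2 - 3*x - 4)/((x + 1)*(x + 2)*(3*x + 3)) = 38/(3*(x + 2)) - 29/(3*(x + 1)) + 8/(3*(x + 1)^2)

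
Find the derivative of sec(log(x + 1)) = tan(log(x + 1))*sec(log(x + 1))/(x + 1)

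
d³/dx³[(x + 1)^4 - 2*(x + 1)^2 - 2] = 24*x + 24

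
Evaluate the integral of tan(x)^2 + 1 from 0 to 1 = tan(1)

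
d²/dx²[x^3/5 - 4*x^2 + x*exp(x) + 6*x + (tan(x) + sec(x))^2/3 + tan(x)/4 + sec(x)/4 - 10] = x*exp(x) + 6*x/5 + 2*exp(x) + 2*tan(x)^4 + 4*tan(x)^3*sec(x) + tan(x)^3/2 + 2*tan(x)^2*sec(x)^2 + tan(x)^2*sec(x)/2 + 8*tan(x)^2/3 + 10*tan(x)*sec(x)/3 + tan(x)/2 + 2*sec(x)^2/3 + sec(x)/4 - 22/3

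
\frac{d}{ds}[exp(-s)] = -exp(-s)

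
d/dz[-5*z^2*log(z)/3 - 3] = -10*z*log(z)/3 - 5*z/3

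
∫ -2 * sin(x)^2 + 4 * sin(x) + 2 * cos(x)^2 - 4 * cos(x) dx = (sqrt(2)*sin(x + pi/4) - 2)^2 + C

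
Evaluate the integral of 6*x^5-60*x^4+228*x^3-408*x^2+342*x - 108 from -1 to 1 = -512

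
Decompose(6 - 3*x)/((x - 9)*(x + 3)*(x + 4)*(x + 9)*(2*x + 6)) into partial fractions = 11/(2160*(x + 9)) - 9/(65*(x + 4)) + 77/(576*(x + 3)) - 5/(48*(x + 3)^2) - 7/(22464*(x - 9))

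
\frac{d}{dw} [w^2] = 2*w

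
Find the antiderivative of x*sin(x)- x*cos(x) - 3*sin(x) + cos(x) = -sqrt(2)*(x - 2)*sin(x + pi/4) + C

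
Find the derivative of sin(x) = cos(x)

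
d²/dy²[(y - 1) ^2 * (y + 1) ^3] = 20*y^3 + 12*y^2 - 12*y - 4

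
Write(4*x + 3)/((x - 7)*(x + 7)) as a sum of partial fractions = 25/(14*(x + 7)) + 31/(14*(x - 7))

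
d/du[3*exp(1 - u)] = -3*exp(1 - u)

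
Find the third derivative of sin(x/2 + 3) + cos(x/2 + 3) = -sqrt(2)*cos(x/2 + pi/4 + 3)/8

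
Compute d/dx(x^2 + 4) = 2*x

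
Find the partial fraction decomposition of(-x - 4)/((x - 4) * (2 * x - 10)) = 4/(x - 4) - 9/(2*(x - 5))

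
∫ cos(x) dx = sin(x) + C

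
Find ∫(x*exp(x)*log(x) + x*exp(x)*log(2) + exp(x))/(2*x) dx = exp(x)*log(2*x)/2 + C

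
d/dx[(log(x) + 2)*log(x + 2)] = (x*log(x) + x*log(x + 2) + 2*x + 2*log(x + 2))/(x^2 + 2*x)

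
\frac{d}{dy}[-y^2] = -2*y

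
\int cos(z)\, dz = sin(z) + C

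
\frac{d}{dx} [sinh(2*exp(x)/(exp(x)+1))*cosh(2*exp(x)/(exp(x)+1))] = (2*exp(x)*sinh(2*exp(x)/(exp(x) + 1))^2 + 2*exp(x)*cosh(2*exp(x)/(exp(x) + 1))^2)/(exp(2*x) + 2*exp(x) + 1)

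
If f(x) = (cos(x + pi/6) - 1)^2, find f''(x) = sqrt(3)*sin(2*x) - cos(2*x) + 2*cos(x + pi/6)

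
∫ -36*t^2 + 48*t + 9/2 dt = -12*t^3 + 24*t^2 + 9*t/2 + C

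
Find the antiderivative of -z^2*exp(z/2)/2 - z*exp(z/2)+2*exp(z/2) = z*(2 - z)*exp(z/2) + C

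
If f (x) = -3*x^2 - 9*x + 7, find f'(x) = -6*x - 9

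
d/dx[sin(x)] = cos(x)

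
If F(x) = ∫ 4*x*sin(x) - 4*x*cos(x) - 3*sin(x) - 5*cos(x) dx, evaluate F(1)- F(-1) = -8*cos(1) - 2*sin(1)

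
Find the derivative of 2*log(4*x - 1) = 8/(4*x - 1)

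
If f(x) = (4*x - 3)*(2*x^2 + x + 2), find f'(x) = 24*x^2 - 4*x + 5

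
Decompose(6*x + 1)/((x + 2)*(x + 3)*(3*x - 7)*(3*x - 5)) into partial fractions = -9/(28*(3*x - 5)) + 135/(416*(3*x - 7)) + 17/(224*(x + 3)) - 1/(13*(x + 2))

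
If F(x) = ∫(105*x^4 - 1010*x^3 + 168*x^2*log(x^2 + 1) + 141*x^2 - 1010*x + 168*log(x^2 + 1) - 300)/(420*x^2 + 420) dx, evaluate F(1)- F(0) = -11/6 + 2*log(2)/5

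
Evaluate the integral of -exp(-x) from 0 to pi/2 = -1 + exp(-pi/2)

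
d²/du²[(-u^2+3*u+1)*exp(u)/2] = -u^2*exp(u)/2 - u*exp(u)/2 + 5*exp(u)/2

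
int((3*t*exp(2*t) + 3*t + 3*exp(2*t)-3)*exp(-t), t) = 6*t*sinh(t) + C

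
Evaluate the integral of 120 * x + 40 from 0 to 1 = 100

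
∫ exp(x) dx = exp(x) + C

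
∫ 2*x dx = x^2 + C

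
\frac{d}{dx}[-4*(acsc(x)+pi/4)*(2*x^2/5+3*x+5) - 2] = (-16*x^3*sqrt(1 - 1/x^2)*acsc(x) - 4*pi*x^3*sqrt(1 - 1/x^2) - 60*x^2*sqrt(1 - 1/x^2)*acsc(x) - 15*pi*x^2*sqrt(1 - 1/x^2) + 8*x^2 + 60*x + 100)/(5*x^2*sqrt(1 - 1/x^2))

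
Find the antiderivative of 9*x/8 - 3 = 9*x^2/16 - 3*x + C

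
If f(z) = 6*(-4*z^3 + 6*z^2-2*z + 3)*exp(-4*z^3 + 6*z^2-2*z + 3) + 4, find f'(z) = (288*z^5 - 720*z^4 + 624*z^3 - 504*z^2 + 312*z - 48)*exp(-4*z^3 + 6*z^2 - 2*z + 3)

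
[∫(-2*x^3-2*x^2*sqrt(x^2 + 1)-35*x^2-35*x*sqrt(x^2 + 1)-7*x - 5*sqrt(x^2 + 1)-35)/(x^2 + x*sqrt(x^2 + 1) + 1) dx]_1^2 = -38 - 5*log(2 + sqrt(5)) + 5*log(1 + sqrt(2))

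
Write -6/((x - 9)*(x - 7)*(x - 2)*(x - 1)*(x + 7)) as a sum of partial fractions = -1/(2688*(x + 7)) + 1/(64*(x - 1)) - 2/(105*(x - 2)) + 1/(140*(x - 7)) - 3/(896*(x - 9))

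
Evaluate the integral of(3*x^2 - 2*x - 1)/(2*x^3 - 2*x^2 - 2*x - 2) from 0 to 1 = log(2)/2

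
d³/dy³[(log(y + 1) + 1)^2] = (4*log(y + 1) - 2)/(y^3 + 3*y^2 + 3*y + 1)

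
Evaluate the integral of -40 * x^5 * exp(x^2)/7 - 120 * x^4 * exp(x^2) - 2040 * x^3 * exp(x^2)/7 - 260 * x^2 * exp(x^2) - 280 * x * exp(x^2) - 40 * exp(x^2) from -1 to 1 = -200*E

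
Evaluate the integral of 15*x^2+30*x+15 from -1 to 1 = 40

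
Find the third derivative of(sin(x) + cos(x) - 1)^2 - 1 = -8*cos(2*x) + 2*sqrt(2)*cos(x + pi/4)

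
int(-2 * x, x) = -x^2 + C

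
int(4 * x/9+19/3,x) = 2*x^2/9 + 19*x/3 + C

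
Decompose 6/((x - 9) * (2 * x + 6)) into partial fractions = -1/(4*(x + 3)) + 1/(4*(x - 9))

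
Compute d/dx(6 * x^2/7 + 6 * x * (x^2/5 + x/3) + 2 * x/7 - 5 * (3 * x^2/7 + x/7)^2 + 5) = -180*x^3/49 + 432*x^2/245 + 270*x/49 + 2/7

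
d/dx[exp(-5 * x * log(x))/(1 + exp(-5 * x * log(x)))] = (-5*exp(5*x*log(x))*log(x) - 5*exp(5*x*log(x)))/(exp(10*x*log(x)) + 2*exp(5*x*log(x)) + 1)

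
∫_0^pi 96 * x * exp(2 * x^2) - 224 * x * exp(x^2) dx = -62 + 8*exp(pi^2) + 6*(5 - 2*exp(pi^2))^2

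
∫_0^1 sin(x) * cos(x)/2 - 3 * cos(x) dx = -9 + (-3 + sin(1)/2)^2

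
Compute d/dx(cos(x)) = -sin(x)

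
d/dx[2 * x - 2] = 2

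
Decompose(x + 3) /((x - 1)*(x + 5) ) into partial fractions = 1/(3*(x + 5)) + 2/(3*(x - 1))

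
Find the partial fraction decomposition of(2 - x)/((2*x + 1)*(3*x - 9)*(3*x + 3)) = -10/(63*(2*x + 1)) + 1/(12*(x + 1)) - 1/(252*(x - 3))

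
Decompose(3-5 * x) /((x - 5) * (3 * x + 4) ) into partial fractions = -29/(19*(3*x + 4)) - 22/(19*(x - 5))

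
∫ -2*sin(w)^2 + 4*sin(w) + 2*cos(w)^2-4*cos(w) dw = (sqrt(2)*sin(w + pi/4) - 2)^2 + C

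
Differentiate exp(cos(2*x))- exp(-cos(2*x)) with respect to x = (-2*exp(2*cos(2*x))*sin(2*x) - 2*sin(2*x))*exp(-cos(2*x))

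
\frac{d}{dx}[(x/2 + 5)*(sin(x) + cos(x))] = -x*sin(x)/2 + x*cos(x)/2 - 9*sin(x)/2 + 11*cos(x)/2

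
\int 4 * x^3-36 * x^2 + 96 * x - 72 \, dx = x^4 - 12*x^3 + 48*x^2 - 72*x + C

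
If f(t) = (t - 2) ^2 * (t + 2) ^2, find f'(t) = 4*t^3 - 16*t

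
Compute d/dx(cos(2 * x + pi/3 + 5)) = -2*sin(2*x + pi/3 + 5)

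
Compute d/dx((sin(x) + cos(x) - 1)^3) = 3*sqrt(2)*(sqrt(2)*sin(x + pi/4) - 1)^2*cos(x + pi/4)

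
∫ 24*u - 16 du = 12*u^2 - 16*u + C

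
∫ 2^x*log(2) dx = 2^x + C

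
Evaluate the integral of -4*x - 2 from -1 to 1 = -4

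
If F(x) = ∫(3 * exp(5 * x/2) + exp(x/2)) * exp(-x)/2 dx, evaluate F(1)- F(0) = (E - exp(-1))*exp(1/2)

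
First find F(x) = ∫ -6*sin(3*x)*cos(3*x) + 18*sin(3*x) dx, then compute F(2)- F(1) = -(-3 + cos(3))^2 + (-3 + cos(6))^2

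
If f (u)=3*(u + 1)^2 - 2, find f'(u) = 6*u + 6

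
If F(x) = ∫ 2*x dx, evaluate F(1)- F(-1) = 0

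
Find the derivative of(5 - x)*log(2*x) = (-x*log(x) - x - x*log(2) + 5)/x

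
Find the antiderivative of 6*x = 3*x^2 + C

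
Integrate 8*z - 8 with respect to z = 4*z^2 - 8*z + C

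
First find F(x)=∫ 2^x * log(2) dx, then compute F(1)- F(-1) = 3/2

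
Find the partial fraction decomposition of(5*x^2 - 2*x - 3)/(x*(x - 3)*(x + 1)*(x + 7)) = -64/(105*(x + 7)) + 1/(6*(x + 1)) + 3/(10*(x - 3)) + 1/(7*x)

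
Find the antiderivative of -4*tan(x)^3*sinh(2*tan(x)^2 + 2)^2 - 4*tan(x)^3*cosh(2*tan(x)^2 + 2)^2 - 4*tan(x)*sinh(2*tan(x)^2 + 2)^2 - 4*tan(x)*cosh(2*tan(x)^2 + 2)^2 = -sinh(4/cos(x)^2)/2 + C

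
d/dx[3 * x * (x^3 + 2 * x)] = 12*x^3 + 12*x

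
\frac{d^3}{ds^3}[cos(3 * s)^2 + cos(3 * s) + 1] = 27*sin(3*s) + 108*sin(6*s)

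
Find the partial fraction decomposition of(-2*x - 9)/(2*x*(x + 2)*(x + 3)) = -1/(2*(x + 3)) + 5/(4*(x + 2)) - 3/(4*x)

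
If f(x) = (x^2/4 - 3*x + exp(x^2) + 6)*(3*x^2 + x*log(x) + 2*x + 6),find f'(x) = 6*x^3*exp(x^2) + 3*x^3 + 2*x^2*exp(x^2)*log(x) + 4*x^2*exp(x^2) + 3*x^2*log(x)/4 - 101*x^2/4 + 18*x*exp(x^2) - 6*x*log(x) + 24*x + exp(x^2)*log(x) + 3*exp(x^2) + 6*log(x)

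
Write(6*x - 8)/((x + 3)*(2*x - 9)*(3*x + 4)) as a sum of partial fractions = 144/(175*(3*x + 4)) + 76/(525*(2*x - 9)) - 26/(75*(x + 3))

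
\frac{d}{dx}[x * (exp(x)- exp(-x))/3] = (x*exp(2*x) + x + exp(2*x) - 1)*exp(-x)/3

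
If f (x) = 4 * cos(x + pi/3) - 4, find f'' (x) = -4*cos(x + pi/3)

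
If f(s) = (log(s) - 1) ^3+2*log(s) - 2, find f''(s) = (-3*log(s)^2 + 12*log(s) - 11)/s^2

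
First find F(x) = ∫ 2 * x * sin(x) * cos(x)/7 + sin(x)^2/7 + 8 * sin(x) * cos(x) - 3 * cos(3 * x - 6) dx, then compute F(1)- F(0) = sin(3) - sin(6) + 29*sin(1)^2/7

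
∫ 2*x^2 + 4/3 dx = 2*x^3/3 + 4*x/3 + C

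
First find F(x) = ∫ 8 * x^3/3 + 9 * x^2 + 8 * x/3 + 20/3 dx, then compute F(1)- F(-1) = 58/3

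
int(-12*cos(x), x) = -12*sin(x) + C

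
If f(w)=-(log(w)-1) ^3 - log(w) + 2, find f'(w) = (-3*log(w)^2 + 6*log(w) - 4)/w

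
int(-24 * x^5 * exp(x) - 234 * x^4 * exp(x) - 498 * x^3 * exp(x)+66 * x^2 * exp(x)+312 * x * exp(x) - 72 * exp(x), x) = -6*x*(x^2 + 3*x - 2)*(4*x^2 + 7*x - 6)*exp(x) + C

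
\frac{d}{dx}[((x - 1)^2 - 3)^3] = 6*x^5 - 30*x^4 + 24*x^3 + 48*x^2 - 24*x - 24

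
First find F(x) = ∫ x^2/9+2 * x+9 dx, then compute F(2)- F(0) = 602/27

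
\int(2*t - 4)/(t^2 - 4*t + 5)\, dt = log((t - 2)^2 + 1) + C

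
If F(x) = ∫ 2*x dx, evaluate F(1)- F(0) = 1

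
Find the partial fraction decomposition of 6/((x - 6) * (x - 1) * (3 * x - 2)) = 27/(8*(3*x - 2)) - 6/(5*(x - 1)) + 3/(40*(x - 6))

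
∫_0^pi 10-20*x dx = 5*pi*(2 - 2*pi)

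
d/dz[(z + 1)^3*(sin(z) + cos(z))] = (z + 1)^2*(sqrt(2)*z*cos(z + pi/4) + 2*sin(z) + 4*cos(z))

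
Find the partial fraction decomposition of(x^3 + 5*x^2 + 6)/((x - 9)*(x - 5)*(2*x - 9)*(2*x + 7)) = -39/(2720*(2*x + 7)) + 529/(96*(2*x - 9)) - 64/(17*(x - 5)) + 19/(15*(x - 9))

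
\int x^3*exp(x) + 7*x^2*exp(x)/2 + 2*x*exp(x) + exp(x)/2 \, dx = (x^3 + x^2/2 + x - 1/2)*exp(x) + C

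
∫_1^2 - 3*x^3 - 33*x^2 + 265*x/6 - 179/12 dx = -443/12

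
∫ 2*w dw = w^2 + C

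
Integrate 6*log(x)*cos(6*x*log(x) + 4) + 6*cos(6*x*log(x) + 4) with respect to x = sin(6*x*log(x) + 4) + C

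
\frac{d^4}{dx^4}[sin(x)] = sin(x)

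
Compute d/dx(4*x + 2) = 4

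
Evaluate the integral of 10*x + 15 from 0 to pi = 15*pi + 5*pi^2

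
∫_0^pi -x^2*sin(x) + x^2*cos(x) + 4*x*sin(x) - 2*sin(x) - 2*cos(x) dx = 1 - (-1 + pi)^2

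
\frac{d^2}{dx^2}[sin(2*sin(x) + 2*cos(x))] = -4*sin(x)^2*sin(2*sin(x) + 2*cos(x)) + 8*sin(x)*sin(2*sin(x) + 2*cos(x))*cos(x) - 2*sin(x)*cos(2*sin(x) + 2*cos(x)) - 4*sin(2*sin(x) + 2*cos(x))*cos(x)^2 - 2*cos(x)*cos(2*sin(x) + 2*cos(x))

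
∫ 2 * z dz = z^2 + C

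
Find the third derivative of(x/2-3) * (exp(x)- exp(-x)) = (x*exp(2*x) + x - 3*exp(2*x) - 9)*exp(-x)/2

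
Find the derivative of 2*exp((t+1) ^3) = 6*t^2*exp(t^3 + 3*t^2 + 3*t + 1) + 12*t*exp(t^3 + 3*t^2 + 3*t + 1) + 6*exp(t^3 + 3*t^2 + 3*t + 1)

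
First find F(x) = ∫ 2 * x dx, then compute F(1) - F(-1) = 0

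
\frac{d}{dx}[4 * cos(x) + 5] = -4*sin(x)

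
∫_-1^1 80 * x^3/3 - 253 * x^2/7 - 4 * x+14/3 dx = -310/21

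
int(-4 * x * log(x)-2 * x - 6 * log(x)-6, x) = -2*x*(x + 3)*log(x) + C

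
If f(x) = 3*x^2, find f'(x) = 6*x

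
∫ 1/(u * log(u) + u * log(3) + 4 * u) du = log(log(3*u) + 4) + C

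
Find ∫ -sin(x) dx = cos(x) + C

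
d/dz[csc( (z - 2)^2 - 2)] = 4*(2 - z)*cos(z^2 - 4*z + 2)/(1 - cos(2*z^2 - 8*z + 4))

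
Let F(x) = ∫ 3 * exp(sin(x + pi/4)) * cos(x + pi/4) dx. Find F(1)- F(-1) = -3*exp(cos(pi/4 + 1)) + 3*exp(sin(pi/4 + 1))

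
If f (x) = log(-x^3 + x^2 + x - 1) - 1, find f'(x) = (3*x + 1)/(x^2 - 1)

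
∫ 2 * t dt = t^2 + C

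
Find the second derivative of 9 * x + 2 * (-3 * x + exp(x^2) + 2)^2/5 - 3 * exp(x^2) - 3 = -48*x^3*exp(x^2)/5 + 32*x^2*exp(2*x^2)/5 - 28*x^2*exp(x^2)/5 - 72*x*exp(x^2)/5 + 8*exp(2*x^2)/5 - 14*exp(x^2)/5 + 36/5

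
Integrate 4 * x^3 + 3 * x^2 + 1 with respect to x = x^4 + x^3 + x + C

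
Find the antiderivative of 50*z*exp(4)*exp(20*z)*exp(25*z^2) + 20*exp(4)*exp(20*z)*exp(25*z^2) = exp((5*z + 2)^2) - atan(3*z^2 - 2*z/5 + 4) - atan(5/(15*z^2 - 2*z + 20)) + C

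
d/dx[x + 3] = 1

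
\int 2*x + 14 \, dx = x^2 + 14*x + C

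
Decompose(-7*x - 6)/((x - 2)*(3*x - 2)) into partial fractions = 8/(3*x - 2) - 5/(x - 2)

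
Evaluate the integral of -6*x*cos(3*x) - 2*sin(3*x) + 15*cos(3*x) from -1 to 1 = 10*sin(3)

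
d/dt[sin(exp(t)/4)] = exp(t)*cos(exp(t)/4)/4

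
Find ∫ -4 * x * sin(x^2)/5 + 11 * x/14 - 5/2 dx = 11*x^2/28 - 5*x/2 + 2*cos(x^2)/5 + C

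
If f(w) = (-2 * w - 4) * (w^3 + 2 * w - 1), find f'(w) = -8*w^3 - 12*w^2 - 8*w - 6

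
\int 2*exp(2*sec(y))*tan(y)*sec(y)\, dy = exp(2*sec(y)) + C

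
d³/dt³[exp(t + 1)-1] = exp(t + 1)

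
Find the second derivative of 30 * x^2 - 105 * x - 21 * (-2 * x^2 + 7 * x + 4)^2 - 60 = -1008*x^2 + 3528*x - 1326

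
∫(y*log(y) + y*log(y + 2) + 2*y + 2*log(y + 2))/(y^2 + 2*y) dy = (log(y) + 2)*log(y + 2) + C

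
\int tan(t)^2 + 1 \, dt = tan(t) + C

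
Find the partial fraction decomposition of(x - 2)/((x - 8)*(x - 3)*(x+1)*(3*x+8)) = 63/(1360*(3*x + 8)) - 1/(60*(x + 1)) - 1/(340*(x - 3)) + 1/(240*(x - 8))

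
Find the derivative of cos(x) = -sin(x)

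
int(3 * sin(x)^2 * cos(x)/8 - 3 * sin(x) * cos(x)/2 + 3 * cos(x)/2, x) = (sin(x) - 2)^3/8 + C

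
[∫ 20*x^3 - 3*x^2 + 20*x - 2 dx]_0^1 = 12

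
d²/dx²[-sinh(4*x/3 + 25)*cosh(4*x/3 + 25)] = -32*sinh(8*x/3 + 50)/9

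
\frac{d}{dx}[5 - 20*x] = -20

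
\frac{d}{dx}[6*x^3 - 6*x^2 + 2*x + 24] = 18*x^2 - 12*x + 2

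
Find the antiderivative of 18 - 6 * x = -3*x^2 + 18*x + C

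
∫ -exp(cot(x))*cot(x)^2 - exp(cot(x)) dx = exp(cot(x)) + C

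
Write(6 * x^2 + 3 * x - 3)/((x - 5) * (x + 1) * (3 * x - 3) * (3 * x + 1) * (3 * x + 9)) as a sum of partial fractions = -15/(512*(3*x + 1)) + 7/(768*(x + 3)) - 1/(192*(x - 1)) + 3/(512*(x - 5))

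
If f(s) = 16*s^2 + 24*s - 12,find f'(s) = 32*s + 24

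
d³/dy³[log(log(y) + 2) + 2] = (2*log(y)^2 + 11*log(y) + 16)/(y^3*log(y)^3 + 6*y^3*log(y)^2 + 12*y^3*log(y) + 8*y^3)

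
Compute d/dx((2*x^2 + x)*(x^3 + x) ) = 10*x^4 + 4*x^3 + 6*x^2 + 2*x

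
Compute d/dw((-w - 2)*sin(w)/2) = -w*cos(w)/2 - sin(w)/2 - cos(w)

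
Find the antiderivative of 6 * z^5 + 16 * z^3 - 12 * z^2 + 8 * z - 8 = z^6 + 4*z^4 - 4*z^3 + 4*z^2 - 8*z + C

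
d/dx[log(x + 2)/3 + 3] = 1/(3*x + 6)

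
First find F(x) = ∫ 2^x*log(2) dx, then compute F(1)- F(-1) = 3/2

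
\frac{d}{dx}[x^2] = 2*x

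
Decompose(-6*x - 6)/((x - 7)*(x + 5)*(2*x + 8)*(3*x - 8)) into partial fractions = 297/(5980*(3*x - 8)) - 1/(23*(x + 5)) + 9/(220*(x + 4)) - 2/(143*(x - 7))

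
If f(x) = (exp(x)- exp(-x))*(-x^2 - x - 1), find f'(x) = (-x^2*exp(2*x) - x^2 - 3*x*exp(2*x) + x - 2*exp(2*x))*exp(-x)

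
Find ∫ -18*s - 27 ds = -9*s^2 - 27*s + C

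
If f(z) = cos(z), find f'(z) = -sin(z)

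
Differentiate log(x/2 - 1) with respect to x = 1/(x - 2)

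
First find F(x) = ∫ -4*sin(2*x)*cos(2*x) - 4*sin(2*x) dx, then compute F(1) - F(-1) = 0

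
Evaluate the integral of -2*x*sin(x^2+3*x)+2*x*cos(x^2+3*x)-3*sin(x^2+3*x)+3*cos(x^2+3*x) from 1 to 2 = cos(10) + sin(10) - cos(4) - sin(4)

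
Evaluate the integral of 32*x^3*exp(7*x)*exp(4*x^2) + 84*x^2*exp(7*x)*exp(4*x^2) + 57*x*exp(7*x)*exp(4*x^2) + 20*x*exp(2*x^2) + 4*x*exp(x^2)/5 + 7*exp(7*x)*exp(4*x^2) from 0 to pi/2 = -27/5 + 2*exp(pi^2/4)/5 + 5*exp(pi^2/2) + (pi^2 + 7*pi/2)*exp(pi^2 + 7*pi/2)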